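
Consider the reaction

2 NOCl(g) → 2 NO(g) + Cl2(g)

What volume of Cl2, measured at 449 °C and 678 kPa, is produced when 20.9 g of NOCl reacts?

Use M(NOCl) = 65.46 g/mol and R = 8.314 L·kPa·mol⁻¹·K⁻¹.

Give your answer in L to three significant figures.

1.41 L

n(NOCl) = 20.90 / 65.46 = 0.3193 mol
n(Cl2) = (1/2) × 0.3193 = 0.1596 mol
V = nRT/P = 0.1596 × 8.314 × 722.15 / 678 = 1.413 L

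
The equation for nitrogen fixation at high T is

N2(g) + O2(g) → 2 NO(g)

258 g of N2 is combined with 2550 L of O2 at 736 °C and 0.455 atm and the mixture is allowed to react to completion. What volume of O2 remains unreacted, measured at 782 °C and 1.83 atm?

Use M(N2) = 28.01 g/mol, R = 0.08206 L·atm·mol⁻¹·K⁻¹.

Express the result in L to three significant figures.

n(N2) = 258 / 28.01 = 9.211 mol
n(O2) = PV/RT = (0.455 × 2550) / (0.08206 × 1009.15) = 14.01 mol
For 9.211 mol N2, stoichiometry requires (1/1) × 9.211 = 9.211 mol O2; 14.01 mol is available, so N2 is limiting.
n(O2) consumed = (1/1) × 9.211 = 9.211 mol; remaining = 14.01 − 9.211 = 4.799 mol
V(O2) = nRT/P = 4.799 × 0.08206 × 1055.15 / 1.83 = 227.1 L

227 L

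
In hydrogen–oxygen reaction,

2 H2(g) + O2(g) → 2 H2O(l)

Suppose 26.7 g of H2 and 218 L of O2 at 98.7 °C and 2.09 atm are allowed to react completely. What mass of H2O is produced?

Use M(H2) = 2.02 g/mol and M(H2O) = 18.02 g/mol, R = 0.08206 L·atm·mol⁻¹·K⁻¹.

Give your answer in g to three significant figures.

n(H2) = 26.7 / 2.02 = 13.22 mol
n(O2) = PV/RT = (2.09 × 218) / (0.08206 × 371.85) = 14.93 mol
For 13.22 mol H2, stoichiometry requires (1/2) × 13.22 = 6.610 mol O2; 14.93 mol is available, so H2 is limiting.
n(H2O) = (2/2) × 13.22 = 13.22 mol
m(H2O) = 13.22 × 18.02 = 238.2 g

238 g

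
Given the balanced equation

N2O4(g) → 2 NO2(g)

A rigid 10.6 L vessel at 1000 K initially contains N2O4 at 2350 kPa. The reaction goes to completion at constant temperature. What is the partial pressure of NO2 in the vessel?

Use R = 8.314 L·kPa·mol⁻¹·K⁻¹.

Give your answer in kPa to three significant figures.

4700 kPa

n(N2O4)₀ = PV/RT = (2350 × 10.6) / (8.314 × 1000) = 2.996 mol
n(NO2) = (2/1) × 2.996 = 5.992 mol
P(NO2) = nRT/V = 5.992 × 8.314 × 1000 / 10.6 = 4700 kPa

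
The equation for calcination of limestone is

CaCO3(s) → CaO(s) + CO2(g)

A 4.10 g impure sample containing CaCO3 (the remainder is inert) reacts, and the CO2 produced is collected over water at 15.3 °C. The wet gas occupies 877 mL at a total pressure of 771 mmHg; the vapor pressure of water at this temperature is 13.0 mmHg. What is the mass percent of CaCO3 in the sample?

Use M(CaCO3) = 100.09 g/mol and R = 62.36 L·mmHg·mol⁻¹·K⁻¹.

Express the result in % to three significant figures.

P(CO2) = 771 − 13.0 = 758.0 mmHg
n(CO2) = PV/RT = (758.0 × 0.8770) / (62.36 × 288.45) = 0.03696 mol
n(CaCO3) = (1/1) × 0.03696 = 0.03696 mol
m(CaCO3) = 0.03696 × 100.09 = 3.699 g
%CaCO3 = 3.699 / 4.10 × 100 = 90.22%

90.2 %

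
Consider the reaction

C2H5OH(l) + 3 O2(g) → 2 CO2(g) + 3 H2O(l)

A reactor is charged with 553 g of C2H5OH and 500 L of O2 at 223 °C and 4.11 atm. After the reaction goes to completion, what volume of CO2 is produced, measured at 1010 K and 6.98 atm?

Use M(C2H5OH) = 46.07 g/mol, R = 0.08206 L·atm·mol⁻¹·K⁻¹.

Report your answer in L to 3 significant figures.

285 L

n(C2H5OH) = 553 / 46.07 = 12.00 mol
n(O2) = PV/RT = (4.11 × 500) / (0.08206 × 496.15) = 50.47 mol
For 12.00 mol C2H5OH, stoichiometry requires (3/1) × 12.00 = 36.00 mol O2; 50.47 mol is available, so C2H5OH is limiting.
n(CO2) = (2/1) × 12.00 = 24.00 mol
V(CO2) = nRT/P = 24.00 × 0.08206 × 1010 / 6.98 = 285.0 L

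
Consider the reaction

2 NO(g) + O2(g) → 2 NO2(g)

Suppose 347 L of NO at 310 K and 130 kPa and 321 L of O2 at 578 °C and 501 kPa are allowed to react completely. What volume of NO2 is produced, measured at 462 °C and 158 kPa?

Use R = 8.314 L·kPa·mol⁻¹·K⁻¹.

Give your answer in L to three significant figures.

n(NO) = PV/RT = (130 × 347) / (8.314 × 310) = 17.50 mol
n(O2) = PV/RT = (501 × 321) / (8.314 × 851.15) = 22.73 mol
For 17.50 mol NO, stoichiometry requires (1/2) × 17.50 = 8.750 mol O2; 22.73 mol is available, so NO is limiting.
n(NO2) = (2/2) × 17.50 = 17.50 mol
V(NO2) = nRT/P = 17.50 × 8.314 × 735.15 / 158 = 677.0 L

677 L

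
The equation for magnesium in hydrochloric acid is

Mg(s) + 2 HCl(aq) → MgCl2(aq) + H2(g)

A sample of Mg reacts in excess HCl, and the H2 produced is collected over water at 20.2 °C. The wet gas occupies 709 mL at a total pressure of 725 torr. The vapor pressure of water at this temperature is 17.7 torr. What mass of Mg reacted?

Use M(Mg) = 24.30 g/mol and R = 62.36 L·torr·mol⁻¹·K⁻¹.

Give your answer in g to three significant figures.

P(H2) = 725 − 17.7 = 707.3 torr
n(H2) = PV/RT = (707.3 × 0.7090) / (62.36 × 293.35) = 0.02741 mol
n(Mg) = (1/1) × 0.02741 = 0.02741 mol
m(Mg) = 0.02741 × 24.30 = 0.6661 g

0.666 g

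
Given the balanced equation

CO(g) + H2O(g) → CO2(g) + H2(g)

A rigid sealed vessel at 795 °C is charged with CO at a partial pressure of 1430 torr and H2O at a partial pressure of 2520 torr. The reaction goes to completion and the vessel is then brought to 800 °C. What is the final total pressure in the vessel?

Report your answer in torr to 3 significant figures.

3970 torr

With V and T fixed, P_i ∝ n_i, so the mole ratios apply directly to partial pressures at 795 °C.
P(H2O) required for 1430 torr of CO = (1/1) × 1430 = 1430 torr; available 2520 torr, so CO is limiting.
P(H2O) remaining = 2520 − (1/1) × 1430 = 1090 torr
P(gaseous products) = (1+1)/1 × 1430 = 2860 torr
P_total at 795 °C = 1090 + 2860 = 3950 torr
Scaling to 800 °C: P = 3950 × 1073.15/1068.15 = 3968 torr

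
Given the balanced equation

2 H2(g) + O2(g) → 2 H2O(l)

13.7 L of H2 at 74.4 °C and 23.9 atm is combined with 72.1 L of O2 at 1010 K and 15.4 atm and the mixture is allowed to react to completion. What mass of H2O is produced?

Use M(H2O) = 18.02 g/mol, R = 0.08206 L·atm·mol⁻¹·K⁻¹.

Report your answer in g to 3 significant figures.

n(H2) = PV/RT = (23.9 × 13.7) / (0.08206 × 347.55) = 11.48 mol
n(O2) = PV/RT = (15.4 × 72.1) / (0.08206 × 1010) = 13.40 mol
For 11.48 mol H2, stoichiometry requires (1/2) × 11.48 = 5.740 mol O2; 13.40 mol is available, so H2 is limiting.
n(H2O) = (2/2) × 11.48 = 11.48 mol
m(H2O) = 11.48 × 18.02 = 206.9 g

207 g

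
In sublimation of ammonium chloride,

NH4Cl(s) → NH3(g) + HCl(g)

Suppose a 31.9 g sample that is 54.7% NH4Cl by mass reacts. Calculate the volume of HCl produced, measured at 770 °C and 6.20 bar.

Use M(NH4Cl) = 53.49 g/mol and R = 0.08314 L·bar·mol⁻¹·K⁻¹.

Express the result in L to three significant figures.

4.56 L

mass of NH4Cl = 31.9 × 54.7/100 = 17.45 g
n(NH4Cl) = 17.45 / 53.49 = 0.3262 mol
n(HCl) = (1/1) × 0.3262 = 0.3262 mol
V = nRT/P = 0.3262 × 0.08314 × 1043.15 / 6.20 = 4.563 L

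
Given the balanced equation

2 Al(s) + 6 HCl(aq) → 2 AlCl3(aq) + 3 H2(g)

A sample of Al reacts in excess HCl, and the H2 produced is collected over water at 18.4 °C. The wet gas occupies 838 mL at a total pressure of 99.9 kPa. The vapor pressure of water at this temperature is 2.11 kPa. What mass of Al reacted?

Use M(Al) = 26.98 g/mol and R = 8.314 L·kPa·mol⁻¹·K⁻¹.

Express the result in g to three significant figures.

0.608 g

P(H2) = 99.9 − 2.11 = 97.79 kPa
n(H2) = PV/RT = (97.79 × 0.8380) / (8.314 × 291.55) = 0.03381 mol
n(Al) = (2/3) × 0.03381 = 0.02254 mol
m(Al) = 0.02254 × 26.98 = 0.6081 g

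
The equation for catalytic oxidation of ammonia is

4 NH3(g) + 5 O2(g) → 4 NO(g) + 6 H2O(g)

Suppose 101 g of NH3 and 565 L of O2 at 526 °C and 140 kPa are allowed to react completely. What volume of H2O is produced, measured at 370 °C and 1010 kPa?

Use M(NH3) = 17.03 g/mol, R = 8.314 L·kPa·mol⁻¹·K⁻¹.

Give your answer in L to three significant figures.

n(NH3) = 101 / 17.03 = 5.931 mol
n(O2) = PV/RT = (140 × 565) / (8.314 × 799.15) = 11.91 mol
For 5.931 mol NH3, stoichiometry requires (5/4) × 5.931 = 7.414 mol O2; 11.91 mol is available, so NH3 is limiting.
n(H2O) = (6/4) × 5.931 = 8.896 mol
V(H2O) = nRT/P = 8.896 × 8.314 × 643.15 / 1010 = 47.10 L

47.1 L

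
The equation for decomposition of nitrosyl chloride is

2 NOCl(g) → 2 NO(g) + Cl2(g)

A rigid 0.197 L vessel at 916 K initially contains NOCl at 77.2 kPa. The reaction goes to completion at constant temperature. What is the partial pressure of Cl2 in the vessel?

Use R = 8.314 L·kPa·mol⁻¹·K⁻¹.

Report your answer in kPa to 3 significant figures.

38.6 kPa

n(NOCl)₀ = PV/RT = (77.2 × 0.197) / (8.314 × 916) = 0.001997 mol
n(Cl2) = (1/2) × 0.001997 = 0.0009985 mol
P(Cl2) = nRT/V = 0.0009985 × 8.314 × 916 / 0.197 = 38.60 kPa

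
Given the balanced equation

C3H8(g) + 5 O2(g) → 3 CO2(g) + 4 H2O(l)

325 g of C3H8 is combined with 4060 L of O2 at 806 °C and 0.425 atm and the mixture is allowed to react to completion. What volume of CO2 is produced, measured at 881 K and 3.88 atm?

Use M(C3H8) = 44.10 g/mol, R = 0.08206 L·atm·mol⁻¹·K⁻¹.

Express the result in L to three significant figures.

218 L

n(C3H8) = 325 / 44.10 = 7.370 mol
n(O2) = PV/RT = (0.425 × 4060) / (0.08206 × 1079.15) = 19.49 mol
For 7.370 mol C3H8, stoichiometry requires (5/1) × 7.370 = 36.85 mol O2; 19.49 mol is available, so O2 is limiting.
n(CO2) = (3/5) × 19.49 = 11.69 mol
V(CO2) = nRT/P = 11.69 × 0.08206 × 881 / 3.88 = 217.8 L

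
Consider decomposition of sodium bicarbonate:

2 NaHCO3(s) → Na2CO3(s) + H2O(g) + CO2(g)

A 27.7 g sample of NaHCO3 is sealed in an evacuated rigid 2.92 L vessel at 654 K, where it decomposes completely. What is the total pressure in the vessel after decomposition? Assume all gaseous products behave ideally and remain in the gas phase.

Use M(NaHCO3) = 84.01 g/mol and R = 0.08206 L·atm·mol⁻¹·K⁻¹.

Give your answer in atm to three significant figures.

6.06 atm

n(NaHCO3) = 27.7 / 84.01 = 0.3297 mol
n(gas produced) = (2/2) × 0.3297 = 0.3297 mol
P = nRT/V = 0.3297 × 0.08206 × 654 / 2.92 = 6.060 atm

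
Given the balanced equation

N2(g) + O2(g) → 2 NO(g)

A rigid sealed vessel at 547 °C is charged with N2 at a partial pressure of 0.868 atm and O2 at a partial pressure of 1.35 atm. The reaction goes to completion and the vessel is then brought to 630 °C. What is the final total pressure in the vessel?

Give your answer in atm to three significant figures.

2.44 atm

With V and T fixed, P_i ∝ n_i, so the mole ratios apply directly to partial pressures at 547 °C.
P(O2) required for 0.868 atm of N2 = (1/1) × 0.868 = 0.8680 atm; available 1.35 atm, so N2 is limiting.
P(O2) remaining = 1.35 − (1/1) × 0.868 = 0.4820 atm
P(gaseous products) = (2)/1 × 0.868 = 1.736 atm
P_total at 547 °C = 0.4820 + 1.736 = 2.218 atm
Scaling to 630 °C: P = 2.218 × 903.15/820.15 = 2.442 atm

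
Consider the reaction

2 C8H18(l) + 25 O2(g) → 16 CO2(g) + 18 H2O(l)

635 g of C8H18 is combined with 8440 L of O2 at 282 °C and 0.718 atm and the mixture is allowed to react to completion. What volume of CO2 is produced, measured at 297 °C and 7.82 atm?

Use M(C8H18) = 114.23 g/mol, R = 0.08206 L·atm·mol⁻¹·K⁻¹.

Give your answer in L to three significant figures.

n(C8H18) = 635 / 114.23 = 5.559 mol
n(O2) = PV/RT = (0.718 × 8440) / (0.08206 × 555.15) = 133.0 mol
For 5.559 mol C8H18, stoichiometry requires (25/2) × 5.559 = 69.49 mol O2; 133.0 mol is available, so C8H18 is limiting.
n(CO2) = (16/2) × 5.559 = 44.47 mol
V(CO2) = nRT/P = 44.47 × 0.08206 × 570.15 / 7.82 = 266.1 L

266 L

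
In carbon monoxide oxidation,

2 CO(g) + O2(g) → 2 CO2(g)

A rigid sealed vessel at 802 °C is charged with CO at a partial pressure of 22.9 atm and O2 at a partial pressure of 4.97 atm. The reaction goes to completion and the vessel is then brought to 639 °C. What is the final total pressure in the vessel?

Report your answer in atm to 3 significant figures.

19.4 atm

At constant V, partial pressures at 802 °C are proportional to moles, so apply stoichiometry directly to pressures.
P(O2) required for 22.9 atm of CO = (1/2) × 22.9 = 11.45 atm; available 4.97 atm, so O2 is limiting.
P(CO) remaining = 22.9 − (2/1) × 4.97 = 12.96 atm
P(gaseous products) = (2)/1 × 4.97 = 9.940 atm
P_total at 802 °C = 12.96 + 9.940 = 22.90 atm
Scaling to 639 °C: P = 22.90 × 912.15/1075.15 = 19.43 atm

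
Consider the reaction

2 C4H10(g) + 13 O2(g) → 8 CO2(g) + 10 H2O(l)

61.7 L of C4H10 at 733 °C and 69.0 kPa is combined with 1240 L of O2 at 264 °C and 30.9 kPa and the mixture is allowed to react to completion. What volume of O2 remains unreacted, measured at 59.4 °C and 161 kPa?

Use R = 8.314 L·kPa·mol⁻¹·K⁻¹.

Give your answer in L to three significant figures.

n(C4H10) = PV/RT = (69.0 × 61.7) / (8.314 × 1006.15) = 0.5089 mol
n(O2) = PV/RT = (30.9 × 1240) / (8.314 × 537.15) = 8.580 mol
For 0.5089 mol C4H10, stoichiometry requires (13/2) × 0.5089 = 3.308 mol O2; 8.580 mol is available, so C4H10 is limiting.
n(O2) consumed = (13/2) × 0.5089 = 3.308 mol; remaining = 8.580 − 3.308 = 5.272 mol
V(O2) = nRT/P = 5.272 × 8.314 × 332.55 / 161 = 90.53 L

90.5 L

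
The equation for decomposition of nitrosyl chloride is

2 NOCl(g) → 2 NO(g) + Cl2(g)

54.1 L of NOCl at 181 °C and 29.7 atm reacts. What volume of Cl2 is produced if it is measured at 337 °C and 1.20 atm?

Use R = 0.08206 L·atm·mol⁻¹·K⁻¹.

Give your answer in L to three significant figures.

899 L

n(NOCl) = PV/RT = (29.7 × 54.1) / (0.08206 × 454.15) = 43.11 mol
n(Cl2) = (1/2) × 43.11 = 21.55 mol
V = nRT/P = 21.55 × 0.08206 × 610.15 / 1.20 = 899.2 L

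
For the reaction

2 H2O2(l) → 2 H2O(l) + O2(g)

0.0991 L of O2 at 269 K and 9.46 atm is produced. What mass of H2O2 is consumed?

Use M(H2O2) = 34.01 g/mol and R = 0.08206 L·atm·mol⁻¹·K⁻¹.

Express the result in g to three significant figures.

n(O2) = PV/RT = (9.46 × 0.0991) / (0.08206 × 269) = 0.04247 mol
n(H2O2) = (2/1) × 0.04247 = 0.08494 mol
m(H2O2) = 0.08494 × 34.01 = 2.889 g

2.89 g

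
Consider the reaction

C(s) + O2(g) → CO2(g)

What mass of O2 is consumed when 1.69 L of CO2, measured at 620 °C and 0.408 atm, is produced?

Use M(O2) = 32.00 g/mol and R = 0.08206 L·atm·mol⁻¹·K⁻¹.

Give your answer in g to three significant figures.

n(CO2) = PV/RT = (0.408 × 1.69) / (0.08206 × 893.15) = 0.009408 mol
n(O2) = (1/1) × 0.009408 = 0.009408 mol
m(O2) = 0.009408 × 32.00 = 0.3011 g

0.301 g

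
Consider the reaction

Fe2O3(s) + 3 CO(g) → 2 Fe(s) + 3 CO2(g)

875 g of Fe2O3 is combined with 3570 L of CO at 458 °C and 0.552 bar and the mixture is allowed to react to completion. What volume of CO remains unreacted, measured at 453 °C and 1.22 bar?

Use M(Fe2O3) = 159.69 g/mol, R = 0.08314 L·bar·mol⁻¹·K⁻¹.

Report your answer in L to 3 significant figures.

n(Fe2O3) = 875 / 159.69 = 5.479 mol
n(CO) = PV/RT = (0.552 × 3570) / (0.08314 × 731.15) = 32.42 mol
For 5.479 mol Fe2O3, stoichiometry requires (3/1) × 5.479 = 16.44 mol CO; 32.42 mol is available, so Fe2O3 is limiting.
n(CO) consumed = (3/1) × 5.479 = 16.44 mol; remaining = 32.42 − 16.44 = 15.98 mol
V(CO) = nRT/P = 15.98 × 0.08314 × 726.15 / 1.22 = 790.8 L

791 L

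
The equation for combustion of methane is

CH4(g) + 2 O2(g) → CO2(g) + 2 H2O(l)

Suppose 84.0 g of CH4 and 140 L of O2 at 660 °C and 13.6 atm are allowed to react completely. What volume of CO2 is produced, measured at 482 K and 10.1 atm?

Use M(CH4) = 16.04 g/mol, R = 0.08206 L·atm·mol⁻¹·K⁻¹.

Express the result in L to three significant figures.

n(CH4) = 84.0 / 16.04 = 5.237 mol
n(O2) = PV/RT = (13.6 × 140) / (0.08206 × 933.15) = 24.86 mol
For 5.237 mol CH4, stoichiometry requires (2/1) × 5.237 = 10.47 mol O2; 24.86 mol is available, so CH4 is limiting.
n(CO2) = (1/1) × 5.237 = 5.237 mol
V(CO2) = nRT/P = 5.237 × 0.08206 × 482 / 10.1 = 20.51 L

20.5 L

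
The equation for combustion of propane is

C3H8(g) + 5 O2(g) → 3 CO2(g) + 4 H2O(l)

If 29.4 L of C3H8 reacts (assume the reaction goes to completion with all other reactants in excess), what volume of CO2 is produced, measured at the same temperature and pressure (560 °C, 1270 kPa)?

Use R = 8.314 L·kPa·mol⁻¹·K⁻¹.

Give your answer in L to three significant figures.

88.2 L

At constant T and P, gas volumes are in the mole ratio: V(CO2) = (3/1) × 29.4 = 88.20 L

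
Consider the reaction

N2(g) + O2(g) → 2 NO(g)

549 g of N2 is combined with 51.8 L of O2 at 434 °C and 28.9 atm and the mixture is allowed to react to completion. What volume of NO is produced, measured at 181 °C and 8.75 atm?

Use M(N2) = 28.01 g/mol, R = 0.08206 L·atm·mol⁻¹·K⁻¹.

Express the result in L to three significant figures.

n(N2) = 549 / 28.01 = 19.60 mol
n(O2) = PV/RT = (28.9 × 51.8) / (0.08206 × 707.15) = 25.80 mol
For 19.60 mol N2, stoichiometry requires (1/1) × 19.60 = 19.60 mol O2; 25.80 mol is available, so N2 is limiting.
n(NO) = (2/1) × 19.60 = 39.20 mol
V(NO) = nRT/P = 39.20 × 0.08206 × 454.15 / 8.75 = 167.0 L

167 L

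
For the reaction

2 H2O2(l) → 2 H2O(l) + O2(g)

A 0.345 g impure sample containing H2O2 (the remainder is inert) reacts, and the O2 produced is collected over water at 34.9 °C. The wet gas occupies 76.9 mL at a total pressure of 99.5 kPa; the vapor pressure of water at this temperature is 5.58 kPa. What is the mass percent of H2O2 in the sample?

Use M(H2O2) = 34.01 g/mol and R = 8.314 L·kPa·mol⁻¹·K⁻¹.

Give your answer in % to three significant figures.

55.6 %

P(O2) = 99.5 − 5.58 = 93.92 kPa
n(O2) = PV/RT = (93.92 × 0.07690) / (8.314 × 308.05) = 0.002820 mol
n(H2O2) = (2/1) × 0.002820 = 0.005640 mol
m(H2O2) = 0.005640 × 34.01 = 0.1918 g
%H2O2 = 0.1918 / 0.345 × 100 = 55.59%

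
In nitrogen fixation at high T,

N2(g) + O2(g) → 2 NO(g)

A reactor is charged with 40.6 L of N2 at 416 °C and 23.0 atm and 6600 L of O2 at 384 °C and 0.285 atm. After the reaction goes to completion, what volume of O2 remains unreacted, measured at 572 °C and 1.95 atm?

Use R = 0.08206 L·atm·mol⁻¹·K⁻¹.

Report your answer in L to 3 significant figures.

n(N2) = PV/RT = (23.0 × 40.6) / (0.08206 × 689.15) = 16.51 mol
n(O2) = PV/RT = (0.285 × 6600) / (0.08206 × 657.15) = 34.88 mol
For 16.51 mol N2, stoichiometry requires (1/1) × 16.51 = 16.51 mol O2; 34.88 mol is available, so N2 is limiting.
n(O2) consumed = (1/1) × 16.51 = 16.51 mol; remaining = 34.88 − 16.51 = 18.37 mol
V(O2) = nRT/P = 18.37 × 0.08206 × 845.15 / 1.95 = 653.3 L

653 L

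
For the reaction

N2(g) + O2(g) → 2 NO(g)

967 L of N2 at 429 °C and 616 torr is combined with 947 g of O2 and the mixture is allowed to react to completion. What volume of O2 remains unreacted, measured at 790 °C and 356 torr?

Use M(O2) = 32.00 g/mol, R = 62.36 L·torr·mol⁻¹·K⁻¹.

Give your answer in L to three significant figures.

n(N2) = PV/RT = (616 × 967) / (62.36 × 702.15) = 13.60 mol
n(O2) = 947 / 32.00 = 29.59 mol
For 13.60 mol N2, stoichiometry requires (1/1) × 13.60 = 13.60 mol O2; 29.59 mol is available, so N2 is limiting.
n(O2) consumed = (1/1) × 13.60 = 13.60 mol; remaining = 29.59 − 13.60 = 15.99 mol
V(O2) = nRT/P = 15.99 × 62.36 × 1063.15 / 356 = 2978 L

2980 L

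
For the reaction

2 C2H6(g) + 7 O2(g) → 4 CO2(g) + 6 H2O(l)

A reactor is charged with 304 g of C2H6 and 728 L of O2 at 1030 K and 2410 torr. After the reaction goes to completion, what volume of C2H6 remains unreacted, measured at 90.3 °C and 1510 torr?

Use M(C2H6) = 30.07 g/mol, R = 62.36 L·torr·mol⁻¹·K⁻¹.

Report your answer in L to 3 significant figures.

34.6 L

n(C2H6) = 304 / 30.07 = 10.11 mol
n(O2) = PV/RT = (2410 × 728) / (62.36 × 1030) = 27.32 mol
For 10.11 mol C2H6, stoichiometry requires (7/2) × 10.11 = 35.38 mol O2; 27.32 mol is available, so O2 is limiting.
n(C2H6) consumed = (2/7) × 27.32 = 7.806 mol; remaining = 10.11 − 7.806 = 2.304 mol
V(C2H6) = nRT/P = 2.304 × 62.36 × 363.45 / 1510 = 34.58 L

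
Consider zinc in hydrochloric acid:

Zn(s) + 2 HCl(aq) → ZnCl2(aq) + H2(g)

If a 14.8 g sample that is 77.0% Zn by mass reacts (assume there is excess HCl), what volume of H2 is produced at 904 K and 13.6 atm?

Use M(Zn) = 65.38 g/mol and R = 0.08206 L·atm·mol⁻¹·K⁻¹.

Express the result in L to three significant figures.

0.951 L

mass of Zn = 14.8 × 77.0/100 = 11.40 g
n(Zn) = 11.40 / 65.38 = 0.1744 mol
n(H2) = (1/1) × 0.1744 = 0.1744 mol
V = nRT/P = 0.1744 × 0.08206 × 904 / 13.6 = 0.9513 L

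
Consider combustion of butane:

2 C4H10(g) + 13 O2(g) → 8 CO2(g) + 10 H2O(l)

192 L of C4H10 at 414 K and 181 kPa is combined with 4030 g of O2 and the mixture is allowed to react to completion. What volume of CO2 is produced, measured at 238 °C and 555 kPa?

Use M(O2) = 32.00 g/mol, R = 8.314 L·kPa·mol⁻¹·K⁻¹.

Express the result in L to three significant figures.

n(C4H10) = PV/RT = (181 × 192) / (8.314 × 414) = 10.10 mol
n(O2) = 4030 / 32.00 = 125.9 mol
For 10.10 mol C4H10, stoichiometry requires (13/2) × 10.10 = 65.65 mol O2; 125.9 mol is available, so C4H10 is limiting.
n(CO2) = (8/2) × 10.10 = 40.40 mol
V(CO2) = nRT/P = 40.40 × 8.314 × 511.15 / 555 = 309.3 L

309 L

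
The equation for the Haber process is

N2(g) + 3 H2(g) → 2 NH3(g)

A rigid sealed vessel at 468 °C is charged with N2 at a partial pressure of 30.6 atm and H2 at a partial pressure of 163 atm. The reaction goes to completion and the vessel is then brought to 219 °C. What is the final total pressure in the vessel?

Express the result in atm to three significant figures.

At constant V, partial pressures at 468 °C are proportional to moles, so apply stoichiometry directly to pressures.
P(H2) required for 30.6 atm of N2 = (3/1) × 30.6 = 91.80 atm; available 163 atm, so N2 is limiting.
P(H2) remaining = 163 − (3/1) × 30.6 = 71.20 atm
P(gaseous products) = (2)/1 × 30.6 = 61.20 atm
P_total at 468 °C = 71.20 + 61.20 = 132.4 atm
Scaling to 219 °C: P = 132.4 × 492.15/741.15 = 87.92 atm

87.9 atm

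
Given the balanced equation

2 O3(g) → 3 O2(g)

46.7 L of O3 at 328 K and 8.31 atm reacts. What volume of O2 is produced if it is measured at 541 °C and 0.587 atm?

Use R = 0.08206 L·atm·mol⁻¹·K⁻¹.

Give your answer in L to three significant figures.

n(O3) = PV/RT = (8.31 × 46.7) / (0.08206 × 328) = 14.42 mol
n(O2) = (3/2) × 14.42 = 21.63 mol
V = nRT/P = 21.63 × 0.08206 × 814.15 / 0.587 = 2462 L

2460 L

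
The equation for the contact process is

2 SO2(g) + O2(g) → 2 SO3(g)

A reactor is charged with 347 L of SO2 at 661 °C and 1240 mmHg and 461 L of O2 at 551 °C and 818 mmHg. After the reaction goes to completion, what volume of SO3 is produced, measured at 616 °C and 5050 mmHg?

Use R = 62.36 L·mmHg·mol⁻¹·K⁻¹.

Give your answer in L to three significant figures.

81.1 L

n(SO2) = PV/RT = (1240 × 347) / (62.36 × 934.15) = 7.386 mol
n(O2) = PV/RT = (818 × 461) / (62.36 × 824.15) = 7.337 mol
For 7.386 mol SO2, stoichiometry requires (1/2) × 7.386 = 3.693 mol O2; 7.337 mol is available, so SO2 is limiting.
n(SO3) = (2/2) × 7.386 = 7.386 mol
V(SO3) = nRT/P = 7.386 × 62.36 × 889.15 / 5050 = 81.10 L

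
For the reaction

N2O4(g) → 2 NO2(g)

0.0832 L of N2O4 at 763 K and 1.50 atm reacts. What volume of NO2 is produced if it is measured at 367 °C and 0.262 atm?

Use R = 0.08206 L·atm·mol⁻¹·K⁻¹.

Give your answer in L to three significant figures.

0.799 L

n(N2O4) = PV/RT = (1.50 × 0.0832) / (0.08206 × 763) = 0.001993 mol
n(NO2) = (2/1) × 0.001993 = 0.003986 mol
V = nRT/P = 0.003986 × 0.08206 × 640.15 / 0.262 = 0.7992 L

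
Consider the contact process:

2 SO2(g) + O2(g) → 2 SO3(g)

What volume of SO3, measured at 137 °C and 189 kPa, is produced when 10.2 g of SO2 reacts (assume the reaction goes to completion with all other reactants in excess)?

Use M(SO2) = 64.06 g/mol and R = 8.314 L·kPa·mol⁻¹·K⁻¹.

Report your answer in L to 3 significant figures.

2.87 L

n(SO2) = 10.20 / 64.06 = 0.1592 mol
n(SO3) = (2/2) × 0.1592 = 0.1592 mol
V = nRT/P = 0.1592 × 8.314 × 410.15 / 189 = 2.872 L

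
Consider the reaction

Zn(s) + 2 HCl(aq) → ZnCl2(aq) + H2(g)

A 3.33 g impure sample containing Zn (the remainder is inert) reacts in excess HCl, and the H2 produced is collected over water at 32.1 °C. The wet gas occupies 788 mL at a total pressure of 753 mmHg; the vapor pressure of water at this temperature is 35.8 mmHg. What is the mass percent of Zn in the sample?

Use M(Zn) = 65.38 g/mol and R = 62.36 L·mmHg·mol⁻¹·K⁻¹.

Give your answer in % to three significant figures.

58.3 %

P(H2) = 753 − 35.8 = 717.2 mmHg
n(H2) = PV/RT = (717.2 × 0.7880) / (62.36 × 305.25) = 0.02969 mol
n(Zn) = (1/1) × 0.02969 = 0.02969 mol
m(Zn) = 0.02969 × 65.38 = 1.941 g
%Zn = 1.941 / 3.33 × 100 = 58.29%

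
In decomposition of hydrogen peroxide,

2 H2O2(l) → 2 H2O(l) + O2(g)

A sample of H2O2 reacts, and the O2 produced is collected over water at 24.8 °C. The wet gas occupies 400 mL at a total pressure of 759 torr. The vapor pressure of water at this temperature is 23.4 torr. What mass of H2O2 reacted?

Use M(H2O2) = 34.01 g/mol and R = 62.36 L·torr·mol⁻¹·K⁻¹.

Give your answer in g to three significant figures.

1.08 g

P(O2) = 759 − 23.4 = 735.6 torr
n(O2) = PV/RT = (735.6 × 0.4000) / (62.36 × 297.95) = 0.01584 mol
n(H2O2) = (2/1) × 0.01584 = 0.03168 mol
m(H2O2) = 0.03168 × 34.01 = 1.077 g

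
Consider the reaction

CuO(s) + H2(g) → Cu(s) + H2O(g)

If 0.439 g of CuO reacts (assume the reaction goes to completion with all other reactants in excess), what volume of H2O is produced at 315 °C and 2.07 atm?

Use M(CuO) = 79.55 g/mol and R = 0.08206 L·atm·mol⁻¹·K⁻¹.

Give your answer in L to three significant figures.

n(CuO) = 0.4390 / 79.55 = 0.005519 mol
n(H2O) = (1/1) × 0.005519 = 0.005519 mol
V = nRT/P = 0.005519 × 0.08206 × 588.15 / 2.07 = 0.1287 L

0.129 L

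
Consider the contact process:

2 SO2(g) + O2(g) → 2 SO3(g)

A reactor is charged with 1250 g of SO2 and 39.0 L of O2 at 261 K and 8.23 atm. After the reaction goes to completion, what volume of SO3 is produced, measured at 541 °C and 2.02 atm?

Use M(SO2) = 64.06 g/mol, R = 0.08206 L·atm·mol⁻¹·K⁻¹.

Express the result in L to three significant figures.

n(SO2) = 1250 / 64.06 = 19.51 mol
n(O2) = PV/RT = (8.23 × 39.0) / (0.08206 × 261) = 14.99 mol
For 19.51 mol SO2, stoichiometry requires (1/2) × 19.51 = 9.755 mol O2; 14.99 mol is available, so SO2 is limiting.
n(SO3) = (2/2) × 19.51 = 19.51 mol
V(SO3) = nRT/P = 19.51 × 0.08206 × 814.15 / 2.02 = 645.3 L

645 L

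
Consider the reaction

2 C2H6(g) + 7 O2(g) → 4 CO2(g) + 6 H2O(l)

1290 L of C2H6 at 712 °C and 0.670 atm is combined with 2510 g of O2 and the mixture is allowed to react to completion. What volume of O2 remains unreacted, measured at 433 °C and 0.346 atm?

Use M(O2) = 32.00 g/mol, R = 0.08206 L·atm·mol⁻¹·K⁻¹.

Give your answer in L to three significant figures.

n(C2H6) = PV/RT = (0.670 × 1290) / (0.08206 × 985.15) = 10.69 mol
n(O2) = 2510 / 32.00 = 78.44 mol
For 10.69 mol C2H6, stoichiometry requires (7/2) × 10.69 = 37.41 mol O2; 78.44 mol is available, so C2H6 is limiting.
n(O2) consumed = (7/2) × 10.69 = 37.41 mol; remaining = 78.44 − 37.41 = 41.03 mol
V(O2) = nRT/P = 41.03 × 0.08206 × 706.15 / 0.346 = 6872 L

6870 L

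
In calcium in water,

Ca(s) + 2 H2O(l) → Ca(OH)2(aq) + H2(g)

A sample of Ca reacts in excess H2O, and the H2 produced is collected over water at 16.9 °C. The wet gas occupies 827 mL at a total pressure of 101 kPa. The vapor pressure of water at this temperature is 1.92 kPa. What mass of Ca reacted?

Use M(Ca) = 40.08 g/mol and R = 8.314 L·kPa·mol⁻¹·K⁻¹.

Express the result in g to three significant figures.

P(H2) = 101 − 1.92 = 99.08 kPa
n(H2) = PV/RT = (99.08 × 0.8270) / (8.314 × 290.05) = 0.03398 mol
n(Ca) = (1/1) × 0.03398 = 0.03398 mol
m(Ca) = 0.03398 × 40.08 = 1.362 g

1.36 g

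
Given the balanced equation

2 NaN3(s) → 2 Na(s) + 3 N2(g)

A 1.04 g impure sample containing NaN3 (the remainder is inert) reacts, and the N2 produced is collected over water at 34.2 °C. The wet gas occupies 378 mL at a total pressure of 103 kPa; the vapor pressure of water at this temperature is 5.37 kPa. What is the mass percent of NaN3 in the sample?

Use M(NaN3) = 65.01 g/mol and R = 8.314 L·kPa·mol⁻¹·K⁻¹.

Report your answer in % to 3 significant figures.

P(N2) = 103 − 5.37 = 97.63 kPa
n(N2) = PV/RT = (97.63 × 0.3780) / (8.314 × 307.35) = 0.01444 mol
n(NaN3) = (2/3) × 0.01444 = 0.009627 mol
m(NaN3) = 0.009627 × 65.01 = 0.6259 g
%NaN3 = 0.6259 / 1.04 × 100 = 60.18%

60.2 %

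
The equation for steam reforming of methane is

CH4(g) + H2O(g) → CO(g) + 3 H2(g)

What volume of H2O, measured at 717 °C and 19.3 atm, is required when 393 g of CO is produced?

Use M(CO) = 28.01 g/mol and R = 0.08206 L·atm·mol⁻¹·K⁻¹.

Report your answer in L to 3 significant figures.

59.1 L

n(CO) = 393.0 / 28.01 = 14.03 mol
n(H2O) = (1/1) × 14.03 = 14.03 mol
V = nRT/P = 14.03 × 0.08206 × 990.15 / 19.3 = 59.07 L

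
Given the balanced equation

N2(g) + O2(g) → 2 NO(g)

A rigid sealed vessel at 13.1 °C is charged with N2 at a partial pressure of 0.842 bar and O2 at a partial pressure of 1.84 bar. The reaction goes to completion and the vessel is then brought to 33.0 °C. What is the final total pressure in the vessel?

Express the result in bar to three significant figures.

2.87 bar

With V and T fixed, P_i ∝ n_i, so the mole ratios apply directly to partial pressures at 13.1 °C.
P(O2) required for 0.842 bar of N2 = (1/1) × 0.842 = 0.8420 bar; available 1.84 bar, so N2 is limiting.
P(O2) remaining = 1.84 − (1/1) × 0.842 = 0.9980 bar
P(gaseous products) = (2)/1 × 0.842 = 1.684 bar
P_total at 13.1 °C = 0.9980 + 1.684 = 2.682 bar
Scaling to 33.0 °C: P = 2.682 × 306.15/286.25 = 2.868 bar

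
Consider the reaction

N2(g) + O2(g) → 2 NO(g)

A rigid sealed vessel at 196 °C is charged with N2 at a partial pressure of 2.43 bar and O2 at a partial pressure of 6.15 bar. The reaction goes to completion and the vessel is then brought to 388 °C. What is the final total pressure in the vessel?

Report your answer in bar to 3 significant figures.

12.1 bar

With V and T fixed, P_i ∝ n_i, so the mole ratios apply directly to partial pressures at 196 °C.
P(O2) required for 2.43 bar of N2 = (1/1) × 2.43 = 2.430 bar; available 6.15 bar, so N2 is limiting.
P(O2) remaining = 6.15 − (1/1) × 2.43 = 3.720 bar
P(gaseous products) = (2)/1 × 2.43 = 4.860 bar
P_total at 196 °C = 3.720 + 4.860 = 8.580 bar
Scaling to 388 °C: P = 8.580 × 661.15/469.15 = 12.09 bar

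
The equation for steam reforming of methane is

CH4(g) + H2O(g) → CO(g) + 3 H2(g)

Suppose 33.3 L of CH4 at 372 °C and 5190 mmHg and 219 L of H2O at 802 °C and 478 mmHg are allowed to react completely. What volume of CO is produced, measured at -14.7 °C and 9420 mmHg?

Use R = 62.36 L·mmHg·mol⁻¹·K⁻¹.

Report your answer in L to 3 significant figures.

2.67 L

n(CH4) = PV/RT = (5190 × 33.3) / (62.36 × 645.15) = 4.296 mol
n(H2O) = PV/RT = (478 × 219) / (62.36 × 1075.15) = 1.561 mol
For 4.296 mol CH4, stoichiometry requires (1/1) × 4.296 = 4.296 mol H2O; 1.561 mol is available, so H2O is limiting.
n(CO) = (1/1) × 1.561 = 1.561 mol
V(CO) = nRT/P = 1.561 × 62.36 × 258.45 / 9420 = 2.671 L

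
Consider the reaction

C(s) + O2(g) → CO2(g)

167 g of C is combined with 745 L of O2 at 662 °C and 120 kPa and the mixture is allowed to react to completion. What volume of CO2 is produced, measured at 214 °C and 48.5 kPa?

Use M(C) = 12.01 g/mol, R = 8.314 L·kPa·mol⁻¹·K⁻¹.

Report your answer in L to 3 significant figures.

n(C) = 167 / 12.01 = 13.91 mol
n(O2) = PV/RT = (120 × 745) / (8.314 × 935.15) = 11.50 mol
For 13.91 mol C, stoichiometry requires (1/1) × 13.91 = 13.91 mol O2; 11.50 mol is available, so O2 is limiting.
n(CO2) = (1/1) × 11.50 = 11.50 mol
V(CO2) = nRT/P = 11.50 × 8.314 × 487.15 / 48.5 = 960.3 L

960 L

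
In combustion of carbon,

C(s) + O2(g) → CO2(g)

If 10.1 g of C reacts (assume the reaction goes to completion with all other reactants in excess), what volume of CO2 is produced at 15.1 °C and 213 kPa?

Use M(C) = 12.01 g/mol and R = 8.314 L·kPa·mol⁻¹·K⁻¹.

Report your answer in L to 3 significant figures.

n(C) = 10.10 / 12.01 = 0.8410 mol
n(CO2) = (1/1) × 0.8410 = 0.8410 mol
V = nRT/P = 0.8410 × 8.314 × 288.25 / 213 = 9.462 L

9.46 L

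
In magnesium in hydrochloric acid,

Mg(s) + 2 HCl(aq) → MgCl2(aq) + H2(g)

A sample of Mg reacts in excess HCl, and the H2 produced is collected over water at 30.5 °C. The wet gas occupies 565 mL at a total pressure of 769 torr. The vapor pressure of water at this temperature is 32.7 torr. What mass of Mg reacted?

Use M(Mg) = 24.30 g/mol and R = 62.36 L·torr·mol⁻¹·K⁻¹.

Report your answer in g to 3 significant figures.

0.534 g

P(H2) = 769 − 32.7 = 736.3 torr
n(H2) = PV/RT = (736.3 × 0.5650) / (62.36 × 303.65) = 0.02197 mol
n(Mg) = (1/1) × 0.02197 = 0.02197 mol
m(Mg) = 0.02197 × 24.30 = 0.5339 g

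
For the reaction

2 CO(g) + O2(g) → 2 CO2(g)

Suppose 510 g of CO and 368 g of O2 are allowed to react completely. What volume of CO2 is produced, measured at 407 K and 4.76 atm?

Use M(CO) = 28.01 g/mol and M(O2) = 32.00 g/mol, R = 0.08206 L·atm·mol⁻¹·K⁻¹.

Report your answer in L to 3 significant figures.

128 L

n(CO) = 510 / 28.01 = 18.21 mol
n(O2) = 368 / 32.00 = 11.50 mol
For 18.21 mol CO, stoichiometry requires (1/2) × 18.21 = 9.105 mol O2; 11.50 mol is available, so CO is limiting.
n(CO2) = (2/2) × 18.21 = 18.21 mol
V(CO2) = nRT/P = 18.21 × 0.08206 × 407 / 4.76 = 127.8 L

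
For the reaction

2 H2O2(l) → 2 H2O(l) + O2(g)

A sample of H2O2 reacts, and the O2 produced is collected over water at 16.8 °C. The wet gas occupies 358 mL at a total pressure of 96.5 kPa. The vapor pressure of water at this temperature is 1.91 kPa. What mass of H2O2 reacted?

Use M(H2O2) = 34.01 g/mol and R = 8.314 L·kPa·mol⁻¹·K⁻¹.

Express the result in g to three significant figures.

0.956 g

P(O2) = 96.5 − 1.91 = 94.59 kPa
n(O2) = PV/RT = (94.59 × 0.3580) / (8.314 × 289.95) = 0.01405 mol
n(H2O2) = (2/1) × 0.01405 = 0.02810 mol
m(H2O2) = 0.02810 × 34.01 = 0.9557 g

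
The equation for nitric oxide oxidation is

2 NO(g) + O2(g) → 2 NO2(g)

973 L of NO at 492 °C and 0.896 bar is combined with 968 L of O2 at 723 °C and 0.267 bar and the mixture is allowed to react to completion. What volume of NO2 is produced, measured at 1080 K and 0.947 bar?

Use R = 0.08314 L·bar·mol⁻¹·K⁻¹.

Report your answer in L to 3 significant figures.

592 L

n(NO) = PV/RT = (0.896 × 973) / (0.08314 × 765.15) = 13.70 mol
n(O2) = PV/RT = (0.267 × 968) / (0.08314 × 996.15) = 3.121 mol
For 13.70 mol NO, stoichiometry requires (1/2) × 13.70 = 6.850 mol O2; 3.121 mol is available, so O2 is limiting.
n(NO2) = (2/1) × 3.121 = 6.242 mol
V(NO2) = nRT/P = 6.242 × 0.08314 × 1080 / 0.947 = 591.8 L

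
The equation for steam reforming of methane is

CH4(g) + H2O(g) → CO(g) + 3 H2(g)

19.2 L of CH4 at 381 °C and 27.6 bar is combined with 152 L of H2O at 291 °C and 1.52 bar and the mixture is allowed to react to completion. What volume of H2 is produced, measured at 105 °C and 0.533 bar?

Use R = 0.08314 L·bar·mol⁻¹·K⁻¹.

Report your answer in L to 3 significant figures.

n(CH4) = PV/RT = (27.6 × 19.2) / (0.08314 × 654.15) = 9.744 mol
n(H2O) = PV/RT = (1.52 × 152) / (0.08314 × 564.15) = 4.926 mol
For 9.744 mol CH4, stoichiometry requires (1/1) × 9.744 = 9.744 mol H2O; 4.926 mol is available, so H2O is limiting.
n(H2) = (3/1) × 4.926 = 14.78 mol
V(H2) = nRT/P = 14.78 × 0.08314 × 378.15 / 0.533 = 871.8 L

872 L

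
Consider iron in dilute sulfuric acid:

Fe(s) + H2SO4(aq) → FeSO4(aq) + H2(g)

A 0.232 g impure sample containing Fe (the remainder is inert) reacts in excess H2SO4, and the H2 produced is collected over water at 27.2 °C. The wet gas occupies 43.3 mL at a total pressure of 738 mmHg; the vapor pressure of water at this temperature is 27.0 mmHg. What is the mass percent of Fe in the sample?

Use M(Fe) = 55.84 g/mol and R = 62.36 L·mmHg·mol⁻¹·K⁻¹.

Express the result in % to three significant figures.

39.6 %

P(H2) = 738 − 27.0 = 711.0 mmHg
n(H2) = PV/RT = (711.0 × 0.04330) / (62.36 × 300.35) = 0.001644 mol
n(Fe) = (1/1) × 0.001644 = 0.001644 mol
m(Fe) = 0.001644 × 55.84 = 0.09180 g
%Fe = 0.09180 / 0.232 × 100 = 39.57%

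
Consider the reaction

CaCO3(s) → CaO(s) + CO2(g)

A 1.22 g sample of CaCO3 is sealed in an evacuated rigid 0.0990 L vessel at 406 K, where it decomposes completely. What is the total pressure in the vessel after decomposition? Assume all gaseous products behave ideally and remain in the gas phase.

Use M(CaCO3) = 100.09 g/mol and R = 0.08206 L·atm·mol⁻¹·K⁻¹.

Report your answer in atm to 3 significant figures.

4.10 atm

n(CaCO3) = 1.22 / 100.09 = 0.01219 mol
n(gas produced) = (1/1) × 0.01219 = 0.01219 mol
P = nRT/V = 0.01219 × 0.08206 × 406 / 0.0990 = 4.102 atm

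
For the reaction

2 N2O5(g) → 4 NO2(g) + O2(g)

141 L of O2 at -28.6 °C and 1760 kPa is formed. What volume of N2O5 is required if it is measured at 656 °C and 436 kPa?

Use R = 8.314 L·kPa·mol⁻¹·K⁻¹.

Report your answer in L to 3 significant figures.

4330 L

n(O2) = PV/RT = (1760 × 141) / (8.314 × 244.55) = 122.1 mol
n(N2O5) = (2/1) × 122.1 = 244.2 mol
V = nRT/P = 244.2 × 8.314 × 929.15 / 436 = 4327 L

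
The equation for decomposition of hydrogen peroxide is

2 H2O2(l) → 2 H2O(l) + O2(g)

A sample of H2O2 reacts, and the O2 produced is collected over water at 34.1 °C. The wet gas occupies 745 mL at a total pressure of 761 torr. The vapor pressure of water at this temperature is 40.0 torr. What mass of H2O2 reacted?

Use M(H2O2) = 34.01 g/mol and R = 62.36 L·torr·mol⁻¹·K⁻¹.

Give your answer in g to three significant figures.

P(O2) = 761 − 40.0 = 721.0 torr
n(O2) = PV/RT = (721.0 × 0.7450) / (62.36 × 307.25) = 0.02803 mol
n(H2O2) = (2/1) × 0.02803 = 0.05606 mol
m(H2O2) = 0.05606 × 34.01 = 1.907 g

1.91 g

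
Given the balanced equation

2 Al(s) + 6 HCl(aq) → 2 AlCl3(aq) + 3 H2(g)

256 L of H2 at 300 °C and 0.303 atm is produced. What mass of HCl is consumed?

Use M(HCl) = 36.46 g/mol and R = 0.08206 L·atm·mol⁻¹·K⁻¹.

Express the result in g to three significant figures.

120 g

n(H2) = PV/RT = (0.303 × 256) / (0.08206 × 573.15) = 1.649 mol
n(HCl) = (6/3) × 1.649 = 3.298 mol
m(HCl) = 3.298 × 36.46 = 120.2 g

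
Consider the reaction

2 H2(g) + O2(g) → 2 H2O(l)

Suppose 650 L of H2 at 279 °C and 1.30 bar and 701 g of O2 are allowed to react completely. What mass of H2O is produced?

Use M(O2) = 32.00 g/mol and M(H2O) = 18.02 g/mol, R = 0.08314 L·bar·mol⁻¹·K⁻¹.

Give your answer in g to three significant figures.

332 g

n(H2) = PV/RT = (1.30 × 650) / (0.08314 × 552.15) = 18.41 mol
n(O2) = 701 / 32.00 = 21.91 mol
For 18.41 mol H2, stoichiometry requires (1/2) × 18.41 = 9.205 mol O2; 21.91 mol is available, so H2 is limiting.
n(H2O) = (2/2) × 18.41 = 18.41 mol
m(H2O) = 18.41 × 18.02 = 331.7 g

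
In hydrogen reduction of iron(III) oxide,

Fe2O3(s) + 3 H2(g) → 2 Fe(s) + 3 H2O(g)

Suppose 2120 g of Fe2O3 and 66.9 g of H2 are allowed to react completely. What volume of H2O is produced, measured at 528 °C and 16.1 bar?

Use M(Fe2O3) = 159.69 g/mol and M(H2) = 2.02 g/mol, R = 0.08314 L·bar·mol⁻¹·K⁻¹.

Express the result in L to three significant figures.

137 L

n(Fe2O3) = 2120 / 159.69 = 13.28 mol
n(H2) = 66.9 / 2.02 = 33.12 mol
For 13.28 mol Fe2O3, stoichiometry requires (3/1) × 13.28 = 39.84 mol H2; 33.12 mol is available, so H2 is limiting.
n(H2O) = (3/3) × 33.12 = 33.12 mol
V(H2O) = nRT/P = 33.12 × 0.08314 × 801.15 / 16.1 = 137.0 L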